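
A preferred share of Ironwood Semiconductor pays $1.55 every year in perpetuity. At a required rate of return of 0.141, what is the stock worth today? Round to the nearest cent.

Zero-growth DDM (perpetuity): P₀ = D/r = 1.55 / 0.141 = 10.9929

$10.99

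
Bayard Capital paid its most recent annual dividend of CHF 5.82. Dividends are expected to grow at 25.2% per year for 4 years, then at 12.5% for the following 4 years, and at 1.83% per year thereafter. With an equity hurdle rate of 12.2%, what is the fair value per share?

Three-stage DDM. Project D₁…D_8; terminal Gordon value at t=8 with g = 0.0183; discount at r = 0.122.
D_1 = 7.2866
D_2 = 9.1229
D_3 = 11.4218
D_4 = 14.3001
D_5 = 16.0877
D_6 = 18.0986
D_7 = 20.3609
D_8 = 22.9061
TV_8 = 23.3252/(0.122−0.0183) = 224.9300
P₀ = Σ Dₜ/(1+r)ᵗ + TV_8/(1+r)^8 = 156.7444

CHF 156.74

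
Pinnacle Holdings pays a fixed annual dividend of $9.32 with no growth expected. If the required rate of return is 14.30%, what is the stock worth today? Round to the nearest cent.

Zero-growth DDM (perpetuity): P₀ = D/r = 9.32 / 0.143 = 65.1748

$65.17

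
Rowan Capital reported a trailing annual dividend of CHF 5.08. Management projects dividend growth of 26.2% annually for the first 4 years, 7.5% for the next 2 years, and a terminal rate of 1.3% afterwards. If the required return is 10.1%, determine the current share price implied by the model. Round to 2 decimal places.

CHF 142.07

Three-stage DDM. Project D₁…D_6; terminal Gordon value at t=6 with g = 0.013; discount at r = 0.101.
D_1 = 6.4110
D_2 = 8.0906
D_3 = 10.2104
D_4 = 12.8855
D_5 = 13.8519
D_6 = 14.8908
TV_6 = 15.0844/(0.101−0.013) = 171.4134
P₀ = Σ Dₜ/(1+r)ᵗ + TV_6/(1+r)^6 = 142.0706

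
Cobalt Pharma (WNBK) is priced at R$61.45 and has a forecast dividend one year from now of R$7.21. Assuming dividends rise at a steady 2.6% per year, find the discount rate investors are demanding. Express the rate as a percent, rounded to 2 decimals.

14.33%

Rearranging the constant-growth DDM: r = D₁/P₀ + g.
r = 7.2100 / 61.45 + 0.026 = 0.11733 + 0.026 = 0.14333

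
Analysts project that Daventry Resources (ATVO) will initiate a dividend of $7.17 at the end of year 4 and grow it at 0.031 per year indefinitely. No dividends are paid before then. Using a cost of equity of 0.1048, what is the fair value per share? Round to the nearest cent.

$72.05

Deferred-dividend DDM. At t=3 the remaining stream is a growing perpetuity with first payment D_4 = 7.17.
V_3 = D_4/(r−g) = 7.17/(0.1048−0.031) = 97.1545
P₀ = V_3/(1+r)^3 = 97.1545/(1+0.1048)^3 = 72.0463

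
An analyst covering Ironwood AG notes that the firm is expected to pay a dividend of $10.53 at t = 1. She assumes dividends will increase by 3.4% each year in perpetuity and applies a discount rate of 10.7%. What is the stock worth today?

$144.25

Gordon growth model: P₀ = D₁/(r − g), with D₁ = 10.53 given directly.
P₀ = 10.5300 / (0.107 − 0.034) = 10.5300 / 0.073 = 144.2466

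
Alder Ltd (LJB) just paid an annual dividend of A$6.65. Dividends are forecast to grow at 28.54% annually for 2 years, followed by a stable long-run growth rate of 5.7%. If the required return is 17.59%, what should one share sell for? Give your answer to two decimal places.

Two-stage DDM. Project D₁…D_2 at 0.2854, terminal growth 0.057, discount at r = 0.1759.
D_1 = 8.5479
D_2 = 10.9875
Terminal value at t=2: TV = D_3/(r−g) = 11.6138/(0.1759−0.057) = 97.6768
P₀ = 8.5479/(1+0.1759)^1 + 10.9875/(1+0.1759)^2 + 97.6768/(1+0.1759)^2 = 85.8554

A$85.86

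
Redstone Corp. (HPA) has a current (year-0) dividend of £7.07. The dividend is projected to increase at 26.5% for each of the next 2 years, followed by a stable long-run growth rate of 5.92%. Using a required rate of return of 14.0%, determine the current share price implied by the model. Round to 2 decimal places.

£130.67

Two-stage DDM. Project D₁…D_2 at 0.265, terminal growth 0.0592, discount at r = 0.14.
D_1 = 8.9436
D_2 = 11.3136
Terminal value at t=2: TV = D_3/(r−g) = 11.9834/(0.14−0.0592) = 148.3089
P₀ = 8.9436/(1+0.14)^1 + 11.3136/(1+0.14)^2 + 148.3089/(1+0.14)^2 = 130.6695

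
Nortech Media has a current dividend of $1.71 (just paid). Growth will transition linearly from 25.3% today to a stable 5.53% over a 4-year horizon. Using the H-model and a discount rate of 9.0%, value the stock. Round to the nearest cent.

$71.49

H-model: P₀ = D₀[(1+g_L) + H(g_S−g_L)]/(r−g_L), with H = 4/2 = 2.
P₀ = 1.71 × [(1+0.0553) + 2×(0.253−0.0553)] / (0.09−0.0553)
   = 1.71 × 1.4507 / 0.0347 = 71.4898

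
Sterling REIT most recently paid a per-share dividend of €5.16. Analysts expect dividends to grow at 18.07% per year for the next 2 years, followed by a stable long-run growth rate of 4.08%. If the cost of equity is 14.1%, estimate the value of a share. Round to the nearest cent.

Two-stage DDM. Project D₁…D_2 at 0.1807, terminal growth 0.0408, discount at r = 0.141.
D_1 = 6.0924
D_2 = 7.1933
Terminal value at t=2: TV = D_3/(r−g) = 7.4868/(0.141−0.0408) = 74.7185
P₀ = 6.0924/(1+0.141)^1 + 7.1933/(1+0.141)^2 + 74.7185/(1+0.141)^2 = 68.2576

€68.26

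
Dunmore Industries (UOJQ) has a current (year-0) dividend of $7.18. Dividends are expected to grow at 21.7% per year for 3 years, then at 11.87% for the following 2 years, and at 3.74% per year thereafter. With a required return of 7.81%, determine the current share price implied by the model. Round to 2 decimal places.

$332.87

Three-stage DDM. Project D₁…D_5; terminal Gordon value at t=5 with g = 0.0374; discount at r = 0.0781.
D_1 = 8.7381
D_2 = 10.6342
D_3 = 12.9418
D_4 = 14.4780
D_5 = 16.1966
TV_5 = 16.8023/(0.0781−0.0374) = 412.8338
P₀ = Σ Dₜ/(1+r)ᵗ + TV_5/(1+r)^5 = 332.8724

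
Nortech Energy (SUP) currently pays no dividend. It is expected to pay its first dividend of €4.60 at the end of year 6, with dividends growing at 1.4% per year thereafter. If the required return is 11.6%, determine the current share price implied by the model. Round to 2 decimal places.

€26.05

Deferred-dividend DDM. At t=5 the remaining stream is a growing perpetuity with first payment D_6 = 4.60.
V_5 = D_6/(r−g) = 4.60/(0.116−0.014) = 45.0980
P₀ = V_5/(1+r)^5 = 45.0980/(1+0.116)^5 = 26.0517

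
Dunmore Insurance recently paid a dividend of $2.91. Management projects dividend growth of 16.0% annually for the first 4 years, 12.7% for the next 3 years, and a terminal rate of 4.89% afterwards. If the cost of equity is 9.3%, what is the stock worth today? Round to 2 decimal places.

Three-stage DDM. Project D₁…D_7; terminal Gordon value at t=7 with g = 0.0489; discount at r = 0.093.
D_1 = 3.3756
D_2 = 3.9157
D_3 = 4.5422
D_4 = 5.2690
D_5 = 5.9381
D_6 = 6.6923
D_7 = 7.5422
TV_7 = 7.9110/(0.093−0.0489) = 179.3875
P₀ = Σ Dₜ/(1+r)ᵗ + TV_7/(1+r)^7 = 121.5767

$121.58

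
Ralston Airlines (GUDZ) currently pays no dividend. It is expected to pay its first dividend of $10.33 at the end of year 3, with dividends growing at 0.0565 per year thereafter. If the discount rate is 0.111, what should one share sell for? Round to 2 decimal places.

Deferred-dividend DDM. At t=2 the remaining stream is a growing perpetuity with first payment D_3 = 10.33.
V_2 = D_3/(r−g) = 10.33/(0.111−0.0565) = 189.5413
P₀ = V_2/(1+r)^2 = 189.5413/(1+0.111)^2 = 153.5592

$153.56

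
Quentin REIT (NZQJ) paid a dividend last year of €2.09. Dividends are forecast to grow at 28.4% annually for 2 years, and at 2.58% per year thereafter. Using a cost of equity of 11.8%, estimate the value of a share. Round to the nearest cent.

Two-stage DDM. Project D₁…D_2 at 0.284, terminal growth 0.0258, discount at r = 0.118.
D_1 = 2.6836
D_2 = 3.4457
Terminal value at t=2: TV = D_3/(r−g) = 3.5346/(0.118−0.0258) = 38.3361
P₀ = 2.6836/(1+0.118)^1 + 3.4457/(1+0.118)^2 + 38.3361/(1+0.118)^2 = 35.8278

€35.83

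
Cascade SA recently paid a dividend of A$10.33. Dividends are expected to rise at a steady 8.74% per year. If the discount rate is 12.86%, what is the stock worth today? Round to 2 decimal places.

Gordon growth model: P₀ = D₁/(r − g). D₁ = 10.33 × (1 + 0.0874) = 11.2328.
P₀ = 11.2328 / (0.1286 − 0.0874) = 11.2328 / 0.0412 = 272.6418

A$272.64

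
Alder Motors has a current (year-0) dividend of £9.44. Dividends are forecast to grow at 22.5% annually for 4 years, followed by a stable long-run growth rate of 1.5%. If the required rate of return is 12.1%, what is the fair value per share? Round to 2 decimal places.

Two-stage DDM. Project D₁…D_4 at 0.225, terminal growth 0.015, discount at r = 0.121.
D_1 = 11.5640
D_2 = 14.1659
D_3 = 17.3532
D_4 = 21.2577
Terminal value at t=4: TV = D_5/(r−g) = 21.5766/(0.121−0.015) = 203.5525
P₀ = 11.5640/(1+0.121)^1 + 14.1659/(1+0.121)^2 + 17.3532/(1+0.121)^3 + 21.2577/(1+0.121)^4 + 203.5525/(1+0.121)^4 = 176.2691

£176.27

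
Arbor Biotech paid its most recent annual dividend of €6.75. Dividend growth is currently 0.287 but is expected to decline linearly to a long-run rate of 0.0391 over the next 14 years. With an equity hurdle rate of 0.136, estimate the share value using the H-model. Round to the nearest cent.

H-model: P₀ = D₀[(1+g_L) + H(g_S−g_L)]/(r−g_L), with H = 14/2 = 7.
P₀ = 6.75 × [(1+0.0391) + 7×(0.287−0.0391)] / (0.136−0.0391)
   = 6.75 × 2.7744 / 0.0969 = 193.2632

€193.26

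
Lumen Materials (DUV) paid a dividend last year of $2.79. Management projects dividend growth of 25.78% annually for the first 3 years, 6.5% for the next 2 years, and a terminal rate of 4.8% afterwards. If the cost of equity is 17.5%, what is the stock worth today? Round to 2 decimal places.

$38.72

Three-stage DDM. Project D₁…D_5; terminal Gordon value at t=5 with g = 0.048; discount at r = 0.175.
D_1 = 3.5093
D_2 = 4.4139
D_3 = 5.5519
D_4 = 5.9127
D_5 = 6.2971
TV_5 = 6.5993/(0.175−0.048) = 51.9632
P₀ = Σ Dₜ/(1+r)ᵗ + TV_5/(1+r)^5 = 38.7206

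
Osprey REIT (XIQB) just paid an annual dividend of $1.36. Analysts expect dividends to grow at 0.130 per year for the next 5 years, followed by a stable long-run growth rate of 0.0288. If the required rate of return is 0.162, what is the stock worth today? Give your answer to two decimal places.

Two-stage DDM. Project D₁…D_5 at 0.13, terminal growth 0.0288, discount at r = 0.162.
D_1 = 1.5368
D_2 = 1.7366
D_3 = 1.9623
D_4 = 2.2174
D_5 = 2.5057
Terminal value at t=5: TV = D_6/(r−g) = 2.5779/(0.162−0.0288) = 19.3534
P₀ = 1.5368/(1+0.162)^1 + 1.7366/(1+0.162)^2 + 1.9623/(1+0.162)^3 + 2.2174/(1+0.162)^4 + 2.5057/(1+0.162)^5 + 19.3534/(1+0.162)^5 = 15.3938

$15.39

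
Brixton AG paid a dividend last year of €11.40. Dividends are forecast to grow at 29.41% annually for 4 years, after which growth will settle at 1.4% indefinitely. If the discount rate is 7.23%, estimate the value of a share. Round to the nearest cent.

Two-stage DDM. Project D₁…D_4 at 0.2941, terminal growth 0.014, discount at r = 0.0723.
D_1 = 14.7527
D_2 = 19.0915
D_3 = 24.7063
D_4 = 31.9725
Terminal value at t=4: TV = D_5/(r−g) = 32.4201/(0.0723−0.014) = 556.0907
P₀ = 14.7527/(1+0.0723)^1 + 19.0915/(1+0.0723)^2 + 24.7063/(1+0.0723)^3 + 31.9725/(1+0.0723)^4 + 556.0907/(1+0.0723)^4 = 495.1939

€495.19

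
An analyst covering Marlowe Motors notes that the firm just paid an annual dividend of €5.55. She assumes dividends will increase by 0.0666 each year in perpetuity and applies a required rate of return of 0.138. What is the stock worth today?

Gordon growth model: P₀ = D₁/(r − g). D₁ = 5.55 × (1 + 0.0666) = 5.9196.
P₀ = 5.9196 / (0.138 − 0.0666) = 5.9196 / 0.0714 = 82.9080

€82.91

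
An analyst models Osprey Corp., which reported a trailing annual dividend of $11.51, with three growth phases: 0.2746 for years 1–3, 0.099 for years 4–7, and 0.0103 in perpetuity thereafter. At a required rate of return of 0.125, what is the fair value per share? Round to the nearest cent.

Three-stage DDM. Project D₁…D_7; terminal Gordon value at t=7 with g = 0.0103; discount at r = 0.125.
D_1 = 14.6706
D_2 = 18.6992
D_3 = 23.8340
D_4 = 26.1936
D_5 = 28.7867
D_6 = 31.6366
D_7 = 34.7687
TV_7 = 35.1268/(0.125−0.0103) = 306.2491
P₀ = Σ Dₜ/(1+r)ᵗ + TV_7/(1+r)^7 = 242.0106

$242.01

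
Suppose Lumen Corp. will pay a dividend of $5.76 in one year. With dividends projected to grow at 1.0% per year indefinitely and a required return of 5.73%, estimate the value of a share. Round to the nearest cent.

$121.78

Gordon growth model: P₀ = D₁/(r − g), with D₁ = 5.76 given directly.
P₀ = 5.7600 / (0.0573 − 0.01) = 5.7600 / 0.0473 = 121.7759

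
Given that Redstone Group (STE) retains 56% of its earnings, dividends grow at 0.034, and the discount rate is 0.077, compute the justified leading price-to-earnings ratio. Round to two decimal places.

10.23

Payout ratio b = 1 − 0.56 = 0.44.
Justified leading P/E = b/(r−g) = 0.44/(0.077−0.034) = 10.2326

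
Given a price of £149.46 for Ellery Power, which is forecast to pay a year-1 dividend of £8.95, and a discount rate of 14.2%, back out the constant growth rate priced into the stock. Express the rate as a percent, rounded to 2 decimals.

8.21%

From P₀ = D₁/(r − g), the implied growth is g = r − D₁/P₀.
g = 0.142 − 8.95/149.46 = 0.142 − 0.05988 = 0.08212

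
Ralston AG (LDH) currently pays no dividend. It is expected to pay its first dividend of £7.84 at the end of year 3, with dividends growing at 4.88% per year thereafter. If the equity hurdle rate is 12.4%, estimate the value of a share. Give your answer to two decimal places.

Deferred-dividend DDM. At t=2 the remaining stream is a growing perpetuity with first payment D_3 = 7.84.
V_2 = D_3/(r−g) = 7.84/(0.124−0.0488) = 104.2553
P₀ = V_2/(1+r)^2 = 104.2553/(1+0.124)^2 = 82.5212

£82.52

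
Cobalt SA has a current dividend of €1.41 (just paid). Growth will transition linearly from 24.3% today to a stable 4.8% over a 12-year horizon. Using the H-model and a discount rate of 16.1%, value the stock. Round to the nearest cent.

H-model: P₀ = D₀[(1+g_L) + H(g_S−g_L)]/(r−g_L), with H = 12/2 = 6.
P₀ = 1.41 × [(1+0.048) + 6×(0.243−0.048)] / (0.161−0.048)
   = 1.41 × 2.2180 / 0.113 = 27.6759

€27.68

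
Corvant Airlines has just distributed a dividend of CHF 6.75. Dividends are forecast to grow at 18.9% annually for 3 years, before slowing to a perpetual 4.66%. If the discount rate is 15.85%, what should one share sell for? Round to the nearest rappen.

CHF 89.59

Two-stage DDM. Project D₁…D_3 at 0.189, terminal growth 0.0466, discount at r = 0.1585.
D_1 = 8.0258
D_2 = 9.5426
D_3 = 11.3462
Terminal value at t=3: TV = D_4/(r−g) = 11.8749/(0.1585−0.0466) = 106.1207
P₀ = 8.0258/(1+0.1585)^1 + 9.5426/(1+0.1585)^2 + 11.3462/(1+0.1585)^3 + 106.1207/(1+0.1585)^3 = 89.5865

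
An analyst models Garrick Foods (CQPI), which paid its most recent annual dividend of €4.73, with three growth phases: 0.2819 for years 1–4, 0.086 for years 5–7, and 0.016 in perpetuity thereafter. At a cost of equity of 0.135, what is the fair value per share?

Three-stage DDM. Project D₁…D_7; terminal Gordon value at t=7 with g = 0.016; discount at r = 0.135.
D_1 = 6.0634
D_2 = 7.7727
D_3 = 9.9638
D_4 = 12.7726
D_5 = 13.8710
D_6 = 15.0639
D_7 = 16.3594
TV_7 = 16.6211/(0.135−0.016) = 139.6735
P₀ = Σ Dₜ/(1+r)ᵗ + TV_7/(1+r)^7 = 104.6025

€104.60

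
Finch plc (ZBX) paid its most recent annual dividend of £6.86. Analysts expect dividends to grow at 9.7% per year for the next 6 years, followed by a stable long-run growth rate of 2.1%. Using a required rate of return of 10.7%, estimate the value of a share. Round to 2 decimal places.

Two-stage DDM. Project D₁…D_6 at 0.097, terminal growth 0.021, discount at r = 0.107.
D_1 = 7.5254
D_2 = 8.2554
D_3 = 9.0562
D_4 = 9.9346
D_5 = 10.8983
D_6 = 11.9554
Terminal value at t=6: TV = D_7/(r−g) = 12.2065/(0.107−0.021) = 141.9355
P₀ = 7.5254/(1+0.107)^1 + 8.2554/(1+0.107)^2 + 9.0562/(1+0.107)^3 + 9.9346/(1+0.107)^4 + 10.8983/(1+0.107)^5 + 11.9554/(1+0.107)^6 + 141.9355/(1+0.107)^6 = 117.0049

£117.00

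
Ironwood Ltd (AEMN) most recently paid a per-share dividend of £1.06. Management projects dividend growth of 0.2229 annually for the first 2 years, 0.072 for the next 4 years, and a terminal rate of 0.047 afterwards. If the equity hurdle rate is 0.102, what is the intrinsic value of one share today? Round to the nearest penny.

£29.61

Three-stage DDM. Project D₁…D_6; terminal Gordon value at t=6 with g = 0.047; discount at r = 0.102.
D_1 = 1.2963
D_2 = 1.5852
D_3 = 1.6993
D_4 = 1.8217
D_5 = 1.9529
D_6 = 2.0935
TV_6 = 2.1919/(0.102−0.047) = 39.8521
P₀ = Σ Dₜ/(1+r)ᵗ + TV_6/(1+r)^6 = 29.6088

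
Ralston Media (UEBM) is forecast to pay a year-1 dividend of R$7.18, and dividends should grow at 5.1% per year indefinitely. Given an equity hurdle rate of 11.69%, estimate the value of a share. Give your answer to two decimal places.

Gordon growth model: P₀ = D₁/(r − g), with D₁ = 7.18 given directly.
P₀ = 7.1800 / (0.1169 − 0.051) = 7.1800 / 0.0659 = 108.9530

R$108.95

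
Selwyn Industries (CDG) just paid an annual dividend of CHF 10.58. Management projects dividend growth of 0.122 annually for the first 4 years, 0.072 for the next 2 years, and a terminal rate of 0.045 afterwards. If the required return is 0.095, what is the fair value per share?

Three-stage DDM. Project D₁…D_6; terminal Gordon value at t=6 with g = 0.045; discount at r = 0.095.
D_1 = 11.8708
D_2 = 13.3190
D_3 = 14.9439
D_4 = 16.7671
D_5 = 17.9743
D_6 = 19.2684
TV_6 = 20.1355/(0.095−0.045) = 402.7105
P₀ = Σ Dₜ/(1+r)ᵗ + TV_6/(1+r)^6 = 301.2086

CHF 301.21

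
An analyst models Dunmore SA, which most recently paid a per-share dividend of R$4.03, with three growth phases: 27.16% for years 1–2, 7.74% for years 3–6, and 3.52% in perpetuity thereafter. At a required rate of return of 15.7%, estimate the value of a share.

R$56.75

Three-stage DDM. Project D₁…D_6; terminal Gordon value at t=6 with g = 0.0352; discount at r = 0.157.
D_1 = 5.1245
D_2 = 6.5164
D_3 = 7.0207
D_4 = 7.5641
D_5 = 8.1496
D_6 = 8.7804
TV_6 = 9.0895/(0.157−0.0352) = 74.6261
P₀ = Σ Dₜ/(1+r)ᵗ + TV_6/(1+r)^6 = 56.7514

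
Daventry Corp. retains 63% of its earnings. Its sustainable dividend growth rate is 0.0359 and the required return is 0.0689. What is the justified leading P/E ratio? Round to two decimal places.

Payout ratio b = 1 − 0.63 = 0.37.
Justified leading P/E = b/(r−g) = 0.37/(0.0689−0.0359) = 11.2121

11.21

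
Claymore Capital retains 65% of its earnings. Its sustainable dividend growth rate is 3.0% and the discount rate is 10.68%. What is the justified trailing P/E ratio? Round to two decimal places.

Payout ratio b = 1 − 0.65 = 0.35.
Justified trailing P/E = b(1+g)/(r−g) = 0.35×(1+0.03)/(0.1068−0.03) = 4.6940

4.69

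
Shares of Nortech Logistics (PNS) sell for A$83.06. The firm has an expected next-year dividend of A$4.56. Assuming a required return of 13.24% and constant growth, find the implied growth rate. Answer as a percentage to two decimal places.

7.75%

From P₀ = D₁/(r − g), the implied growth is g = r − D₁/P₀.
g = 0.1324 − 4.56/83.06 = 0.1324 − 0.05490 = 0.07750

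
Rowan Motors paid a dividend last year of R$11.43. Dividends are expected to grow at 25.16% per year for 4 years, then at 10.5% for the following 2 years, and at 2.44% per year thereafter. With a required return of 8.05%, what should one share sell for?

R$502.49

Three-stage DDM. Project D₁…D_6; terminal Gordon value at t=6 with g = 0.0244; discount at r = 0.0805.
D_1 = 14.3058
D_2 = 17.9051
D_3 = 22.4101
D_4 = 28.0484
D_5 = 30.9935
D_6 = 34.2478
TV_6 = 35.0835/(0.0805−0.0244) = 625.3738
P₀ = Σ Dₜ/(1+r)ᵗ + TV_6/(1+r)^6 = 502.4856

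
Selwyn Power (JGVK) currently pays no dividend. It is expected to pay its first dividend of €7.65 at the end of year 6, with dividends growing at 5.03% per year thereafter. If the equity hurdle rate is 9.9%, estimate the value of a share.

Deferred-dividend DDM. At t=5 the remaining stream is a growing perpetuity with first payment D_6 = 7.65.
V_5 = D_6/(r−g) = 7.65/(0.099−0.0503) = 157.0842
P₀ = V_5/(1+r)^5 = 157.0842/(1+0.099)^5 = 97.9815

€97.98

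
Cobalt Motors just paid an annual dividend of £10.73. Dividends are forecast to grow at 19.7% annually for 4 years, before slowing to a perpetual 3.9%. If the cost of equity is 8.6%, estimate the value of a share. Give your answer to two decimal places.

£405.15

Two-stage DDM. Project D₁…D_4 at 0.197, terminal growth 0.039, discount at r = 0.086.
D_1 = 12.8438
D_2 = 15.3740
D_3 = 18.4027
D_4 = 22.0281
Terminal value at t=4: TV = D_5/(r−g) = 22.8872/(0.086−0.039) = 486.9608
P₀ = 12.8438/(1+0.086)^1 + 15.3740/(1+0.086)^2 + 18.4027/(1+0.086)^3 + 22.0281/(1+0.086)^4 + 486.9608/(1+0.086)^4 = 405.1525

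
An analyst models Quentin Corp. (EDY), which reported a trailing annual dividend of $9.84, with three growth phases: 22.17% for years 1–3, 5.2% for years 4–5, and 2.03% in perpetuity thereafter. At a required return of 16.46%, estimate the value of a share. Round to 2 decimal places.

$117.58

Three-stage DDM. Project D₁…D_5; terminal Gordon value at t=5 with g = 0.0203; discount at r = 0.1646.
D_1 = 12.0215
D_2 = 14.6867
D_3 = 17.9427
D_4 = 18.8758
D_5 = 19.8573
TV_5 = 20.2604/(0.1646−0.0203) = 140.4048
P₀ = Σ Dₜ/(1+r)ᵗ + TV_5/(1+r)^5 = 117.5795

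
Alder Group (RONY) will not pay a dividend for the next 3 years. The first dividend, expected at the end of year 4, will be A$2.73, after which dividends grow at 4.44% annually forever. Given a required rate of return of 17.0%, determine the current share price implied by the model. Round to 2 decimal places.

Deferred-dividend DDM. At t=3 the remaining stream is a growing perpetuity with first payment D_4 = 2.73.
V_3 = D_4/(r−g) = 2.73/(0.17−0.0444) = 21.7357
P₀ = V_3/(1+r)^3 = 21.7357/(1+0.17)^3 = 13.5711

A$13.57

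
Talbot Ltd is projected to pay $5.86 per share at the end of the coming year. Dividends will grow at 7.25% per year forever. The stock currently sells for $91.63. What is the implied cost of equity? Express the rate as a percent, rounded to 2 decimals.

Rearranging the constant-growth DDM: r = D₁/P₀ + g.
r = 5.8600 / 91.63 + 0.0725 = 0.06395 + 0.0725 = 0.13645

13.65%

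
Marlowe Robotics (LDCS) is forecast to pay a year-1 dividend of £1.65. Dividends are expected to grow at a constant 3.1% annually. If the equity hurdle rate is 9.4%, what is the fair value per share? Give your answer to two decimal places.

Gordon growth model: P₀ = D₁/(r − g), with D₁ = 1.65 given directly.
P₀ = 1.6500 / (0.094 − 0.031) = 1.6500 / 0.063 = 26.1905

£26.19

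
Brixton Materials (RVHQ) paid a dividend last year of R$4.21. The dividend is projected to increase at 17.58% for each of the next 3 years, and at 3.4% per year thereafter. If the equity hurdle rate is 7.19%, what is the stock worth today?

R$166.84

Two-stage DDM. Project D₁…D_3 at 0.1758, terminal growth 0.034, discount at r = 0.0719.
D_1 = 4.9501
D_2 = 5.8203
D_3 = 6.8436
Terminal value at t=3: TV = D_4/(r−g) = 7.0762/(0.0719−0.034) = 186.7084
P₀ = 4.9501/(1+0.0719)^1 + 5.8203/(1+0.0719)^2 + 6.8436/(1+0.0719)^3 + 186.7084/(1+0.0719)^3 = 166.8411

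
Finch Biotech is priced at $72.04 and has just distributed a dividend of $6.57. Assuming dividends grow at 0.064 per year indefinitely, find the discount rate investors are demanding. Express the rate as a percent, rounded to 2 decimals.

16.10%

Rearranging the constant-growth DDM: r = D₁/P₀ + g.
D₁ = 6.57 × (1 + 0.064) = 6.9905.
r = 6.9905 / 72.04 + 0.064 = 0.09704 + 0.064 = 0.16104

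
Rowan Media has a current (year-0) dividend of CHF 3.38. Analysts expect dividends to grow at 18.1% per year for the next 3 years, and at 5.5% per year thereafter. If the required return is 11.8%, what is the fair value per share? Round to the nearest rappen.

CHF 78.05

Two-stage DDM. Project D₁…D_3 at 0.181, terminal growth 0.055, discount at r = 0.118.
D_1 = 3.9918
D_2 = 4.7143
D_3 = 5.5676
Terminal value at t=3: TV = D_4/(r−g) = 5.8738/(0.118−0.055) = 93.2349
P₀ = 3.9918/(1+0.118)^1 + 4.7143/(1+0.118)^2 + 5.5676/(1+0.118)^3 + 93.2349/(1+0.118)^3 = 78.0458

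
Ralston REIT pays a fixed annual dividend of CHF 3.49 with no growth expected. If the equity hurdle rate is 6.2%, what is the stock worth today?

Zero-growth DDM (perpetuity): P₀ = D/r = 3.49 / 0.062 = 56.2903

CHF 56.29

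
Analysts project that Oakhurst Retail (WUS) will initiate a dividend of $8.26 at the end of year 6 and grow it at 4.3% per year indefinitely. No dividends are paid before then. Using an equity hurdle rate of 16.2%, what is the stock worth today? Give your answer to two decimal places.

$32.76

Deferred-dividend DDM. At t=5 the remaining stream is a growing perpetuity with first payment D_6 = 8.26.
V_5 = D_6/(r−g) = 8.26/(0.162−0.043) = 69.4118
P₀ = V_5/(1+r)^5 = 69.4118/(1+0.162)^5 = 32.7644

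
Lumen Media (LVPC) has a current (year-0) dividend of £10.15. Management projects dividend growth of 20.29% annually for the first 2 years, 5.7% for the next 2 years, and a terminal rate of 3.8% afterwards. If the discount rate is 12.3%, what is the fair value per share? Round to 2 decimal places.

Three-stage DDM. Project D₁…D_4; terminal Gordon value at t=4 with g = 0.038; discount at r = 0.123.
D_1 = 12.2094
D_2 = 14.6867
D_3 = 15.5239
D_4 = 16.4087
TV_4 = 17.0323/(0.123−0.038) = 200.3796
P₀ = Σ Dₜ/(1+r)ᵗ + TV_4/(1+r)^4 = 169.7857

£169.79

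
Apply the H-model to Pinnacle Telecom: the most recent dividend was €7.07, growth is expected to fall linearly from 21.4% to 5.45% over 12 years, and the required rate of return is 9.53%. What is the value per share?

H-model: P₀ = D₀[(1+g_L) + H(g_S−g_L)]/(r−g_L), with H = 12/2 = 6.
P₀ = 7.07 × [(1+0.0545) + 6×(0.214−0.0545)] / (0.0953−0.0545)
   = 7.07 × 2.0115 / 0.0408 = 348.5614

€348.56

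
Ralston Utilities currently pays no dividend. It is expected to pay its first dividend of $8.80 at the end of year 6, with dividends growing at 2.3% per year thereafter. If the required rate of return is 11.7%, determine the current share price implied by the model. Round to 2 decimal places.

$53.84

Deferred-dividend DDM. At t=5 the remaining stream is a growing perpetuity with first payment D_6 = 8.80.
V_5 = D_6/(r−g) = 8.80/(0.117−0.023) = 93.6170
P₀ = V_5/(1+r)^5 = 93.6170/(1+0.117)^5 = 53.8380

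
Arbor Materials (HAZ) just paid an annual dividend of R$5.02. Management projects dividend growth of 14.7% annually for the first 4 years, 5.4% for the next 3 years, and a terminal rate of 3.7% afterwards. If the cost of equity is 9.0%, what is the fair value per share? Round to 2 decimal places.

Three-stage DDM. Project D₁…D_7; terminal Gordon value at t=7 with g = 0.037; discount at r = 0.09.
D_1 = 5.7579
D_2 = 6.6044
D_3 = 7.5752
D_4 = 8.6888
D_5 = 9.1579
D_6 = 9.6525
D_7 = 10.1737
TV_7 = 10.5501/(0.09−0.037) = 199.0591
P₀ = Σ Dₜ/(1+r)ᵗ + TV_7/(1+r)^7 = 149.0111

R$149.01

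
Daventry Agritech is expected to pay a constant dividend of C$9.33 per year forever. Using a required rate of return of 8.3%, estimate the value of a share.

C$112.41

Zero-growth DDM (perpetuity): P₀ = D/r = 9.33 / 0.083 = 112.4096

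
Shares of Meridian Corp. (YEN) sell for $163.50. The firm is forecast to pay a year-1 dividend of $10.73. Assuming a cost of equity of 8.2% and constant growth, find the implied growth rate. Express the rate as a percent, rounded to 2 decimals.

1.64%

From P₀ = D₁/(r − g), the implied growth is g = r − D₁/P₀.
g = 0.082 − 10.73/163.50 = 0.082 − 0.06563 = 0.01637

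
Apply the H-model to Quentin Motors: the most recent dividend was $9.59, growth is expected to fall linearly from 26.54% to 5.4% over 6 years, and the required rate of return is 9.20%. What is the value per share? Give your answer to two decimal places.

$426.05

H-model: P₀ = D₀[(1+g_L) + H(g_S−g_L)]/(r−g_L), with H = 6/2 = 3.
P₀ = 9.59 × [(1+0.054) + 3×(0.2654−0.054)] / (0.092−0.054)
   = 9.59 × 1.6882 / 0.038 = 426.0484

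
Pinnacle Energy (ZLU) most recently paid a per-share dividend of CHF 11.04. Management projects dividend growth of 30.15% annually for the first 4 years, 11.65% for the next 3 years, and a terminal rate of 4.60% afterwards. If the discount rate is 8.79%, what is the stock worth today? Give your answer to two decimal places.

CHF 752.26

Three-stage DDM. Project D₁…D_7; terminal Gordon value at t=7 with g = 0.046; discount at r = 0.0879.
D_1 = 14.3686
D_2 = 18.7007
D_3 = 24.3389
D_4 = 31.6771
D_5 = 35.3675
D_6 = 39.4878
D_7 = 44.0882
TV_7 = 46.1162/(0.0879−0.046) = 1100.6256
P₀ = Σ Dₜ/(1+r)ᵗ + TV_7/(1+r)^7 = 752.2629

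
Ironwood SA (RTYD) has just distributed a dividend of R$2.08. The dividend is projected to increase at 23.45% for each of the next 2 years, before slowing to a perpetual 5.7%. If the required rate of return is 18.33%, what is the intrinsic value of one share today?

Two-stage DDM. Project D₁…D_2 at 0.2345, terminal growth 0.057, discount at r = 0.1833.
D_1 = 2.5678
D_2 = 3.1699
Terminal value at t=2: TV = D_3/(r−g) = 3.3506/(0.1833−0.057) = 26.5288
P₀ = 2.5678/(1+0.1833)^1 + 3.1699/(1+0.1833)^2 + 26.5288/(1+0.1833)^2 = 23.3803

R$23.38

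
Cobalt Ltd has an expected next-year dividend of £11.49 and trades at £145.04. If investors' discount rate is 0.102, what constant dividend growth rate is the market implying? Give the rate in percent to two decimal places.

2.28%

From P₀ = D₁/(r − g), the implied growth is g = r − D₁/P₀.
g = 0.102 − 11.49/145.04 = 0.102 − 0.07922 = 0.02278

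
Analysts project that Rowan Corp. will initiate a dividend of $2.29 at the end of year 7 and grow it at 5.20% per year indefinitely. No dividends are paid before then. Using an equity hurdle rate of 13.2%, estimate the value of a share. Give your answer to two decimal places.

$13.60

Deferred-dividend DDM. At t=6 the remaining stream is a growing perpetuity with first payment D_7 = 2.29.
V_6 = D_7/(r−g) = 2.29/(0.132−0.052) = 28.6250
P₀ = V_6/(1+r)^6 = 28.6250/(1+0.132)^6 = 13.6040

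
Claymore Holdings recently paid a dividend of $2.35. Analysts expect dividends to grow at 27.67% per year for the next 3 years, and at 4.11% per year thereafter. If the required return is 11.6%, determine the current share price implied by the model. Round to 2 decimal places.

$58.19

Two-stage DDM. Project D₁…D_3 at 0.2767, terminal growth 0.0411, discount at r = 0.116.
D_1 = 3.0002
D_2 = 3.8304
D_3 = 4.8903
Terminal value at t=3: TV = D_4/(r−g) = 5.0913/(0.116−0.0411) = 67.9744
P₀ = 3.0002/(1+0.116)^1 + 3.8304/(1+0.116)^2 + 4.8903/(1+0.116)^3 + 67.9744/(1+0.116)^3 = 58.1872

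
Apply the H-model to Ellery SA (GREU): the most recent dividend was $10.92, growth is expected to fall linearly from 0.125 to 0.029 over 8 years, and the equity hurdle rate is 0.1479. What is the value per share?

$129.77

H-model: P₀ = D₀[(1+g_L) + H(g_S−g_L)]/(r−g_L), with H = 8/2 = 4.
P₀ = 10.92 × [(1+0.029) + 4×(0.125−0.029)] / (0.1479−0.029)
   = 10.92 × 1.4130 / 0.1189 = 129.7726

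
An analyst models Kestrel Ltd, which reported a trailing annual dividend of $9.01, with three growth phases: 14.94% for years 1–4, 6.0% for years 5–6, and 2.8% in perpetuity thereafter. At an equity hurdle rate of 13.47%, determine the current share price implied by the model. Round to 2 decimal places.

Three-stage DDM. Project D₁…D_6; terminal Gordon value at t=6 with g = 0.028; discount at r = 0.1347.
D_1 = 10.3561
D_2 = 11.9033
D_3 = 13.6816
D_4 = 15.7257
D_5 = 16.6692
D_6 = 17.6694
TV_6 = 18.1641/(0.1347−0.028) = 170.2354
P₀ = Σ Dₜ/(1+r)ᵗ + TV_6/(1+r)^6 = 134.1183

$134.12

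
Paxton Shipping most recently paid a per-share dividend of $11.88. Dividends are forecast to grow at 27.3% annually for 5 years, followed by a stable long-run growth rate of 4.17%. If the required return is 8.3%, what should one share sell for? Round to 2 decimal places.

$771.38

Two-stage DDM. Project D₁…D_5 at 0.273, terminal growth 0.0417, discount at r = 0.083.
D_1 = 15.1232
D_2 = 19.2519
D_3 = 24.5076
D_4 = 31.1982
D_5 = 39.7154
Terminal value at t=5: TV = D_6/(r−g) = 41.3715/(0.083−0.0417) = 1001.7309
P₀ = 15.1232/(1+0.083)^1 + 19.2519/(1+0.083)^2 + 24.5076/(1+0.083)^3 + 31.1982/(1+0.083)^4 + 39.7154/(1+0.083)^5 + 1001.7309/(1+0.083)^5 = 771.3786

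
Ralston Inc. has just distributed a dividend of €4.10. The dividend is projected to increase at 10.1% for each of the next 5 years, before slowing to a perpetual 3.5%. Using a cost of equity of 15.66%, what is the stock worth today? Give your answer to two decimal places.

€45.00

Two-stage DDM. Project D₁…D_5 at 0.101, terminal growth 0.035, discount at r = 0.1566.
D_1 = 4.5141
D_2 = 4.9700
D_3 = 5.4720
D_4 = 6.0247
D_5 = 6.6332
Terminal value at t=5: TV = D_6/(r−g) = 6.8653/(0.1566−0.035) = 56.4582
P₀ = 4.5141/(1+0.1566)^1 + 4.9700/(1+0.1566)^2 + 5.4720/(1+0.1566)^3 + 6.0247/(1+0.1566)^4 + 6.6332/(1+0.1566)^5 + 56.4582/(1+0.1566)^5 = 45.0043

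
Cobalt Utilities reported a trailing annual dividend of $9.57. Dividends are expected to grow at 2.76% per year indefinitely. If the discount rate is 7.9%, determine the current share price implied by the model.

$191.33

Gordon growth model: P₀ = D₁/(r − g). D₁ = 9.57 × (1 + 0.0276) = 9.8341.
P₀ = 9.8341 / (0.079 − 0.0276) = 9.8341 / 0.0514 = 191.3255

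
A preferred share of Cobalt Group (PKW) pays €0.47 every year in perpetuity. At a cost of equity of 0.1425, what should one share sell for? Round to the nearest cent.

Zero-growth DDM (perpetuity): P₀ = D/r = 0.47 / 0.1425 = 3.2982

€3.30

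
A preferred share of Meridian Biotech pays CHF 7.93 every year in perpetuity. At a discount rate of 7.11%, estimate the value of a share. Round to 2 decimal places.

Zero-growth DDM (perpetuity): P₀ = D/r = 7.93 / 0.0711 = 111.5331

CHF 111.53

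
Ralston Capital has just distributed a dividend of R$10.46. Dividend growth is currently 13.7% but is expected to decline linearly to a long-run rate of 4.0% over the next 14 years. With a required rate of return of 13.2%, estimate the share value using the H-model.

R$195.44

H-model: P₀ = D₀[(1+g_L) + H(g_S−g_L)]/(r−g_L), with H = 14/2 = 7.
P₀ = 10.46 × [(1+0.04) + 7×(0.137−0.04)] / (0.132−0.04)
   = 10.46 × 1.7190 / 0.092 = 195.4428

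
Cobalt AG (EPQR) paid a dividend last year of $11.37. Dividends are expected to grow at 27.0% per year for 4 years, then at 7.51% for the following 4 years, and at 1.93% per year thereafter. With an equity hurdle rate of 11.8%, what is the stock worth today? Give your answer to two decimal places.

Three-stage DDM. Project D₁…D_8; terminal Gordon value at t=8 with g = 0.0193; discount at r = 0.118.
D_1 = 14.4399
D_2 = 18.3387
D_3 = 23.2901
D_4 = 29.5784
D_5 = 31.7998
D_6 = 34.1880
D_7 = 36.7555
D_8 = 39.5158
TV_8 = 40.2785/(0.118−0.0193) = 408.0897
P₀ = Σ Dₜ/(1+r)ᵗ + TV_8/(1+r)^8 = 299.1196

$299.12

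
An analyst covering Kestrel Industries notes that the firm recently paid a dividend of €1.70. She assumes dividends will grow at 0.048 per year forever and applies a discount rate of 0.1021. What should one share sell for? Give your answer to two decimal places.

Gordon growth model: P₀ = D₁/(r − g). D₁ = 1.70 × (1 + 0.048) = 1.7816.
P₀ = 1.7816 / (0.1021 − 0.048) = 1.7816 / 0.0541 = 32.9316

€32.93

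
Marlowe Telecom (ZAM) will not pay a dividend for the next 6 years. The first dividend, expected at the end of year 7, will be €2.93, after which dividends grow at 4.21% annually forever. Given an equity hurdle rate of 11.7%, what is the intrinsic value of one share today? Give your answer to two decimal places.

Deferred-dividend DDM. At t=6 the remaining stream is a growing perpetuity with first payment D_7 = 2.93.
V_6 = D_7/(r−g) = 2.93/(0.117−0.0421) = 39.1188
P₀ = V_6/(1+r)^6 = 39.1188/(1+0.117)^6 = 20.1403

€20.14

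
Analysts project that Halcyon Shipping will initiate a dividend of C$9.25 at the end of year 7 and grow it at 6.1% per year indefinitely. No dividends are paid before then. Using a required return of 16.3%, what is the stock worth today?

C$36.65

Deferred-dividend DDM. At t=6 the remaining stream is a growing perpetuity with first payment D_7 = 9.25.
V_6 = D_7/(r−g) = 9.25/(0.163−0.061) = 90.6863
P₀ = V_6/(1+r)^6 = 90.6863/(1+0.163)^6 = 36.6491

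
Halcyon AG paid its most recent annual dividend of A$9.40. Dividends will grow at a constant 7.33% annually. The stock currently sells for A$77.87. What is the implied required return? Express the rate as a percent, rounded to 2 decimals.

20.29%

Rearranging the constant-growth DDM: r = D₁/P₀ + g.
D₁ = 9.40 × (1 + 0.0733) = 10.0890.
r = 10.0890 / 77.87 + 0.0733 = 0.12956 + 0.0733 = 0.20286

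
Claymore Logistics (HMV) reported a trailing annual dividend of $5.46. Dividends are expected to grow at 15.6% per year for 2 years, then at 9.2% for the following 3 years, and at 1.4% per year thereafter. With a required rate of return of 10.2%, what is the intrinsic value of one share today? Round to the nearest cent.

$96.80

Three-stage DDM. Project D₁…D_5; terminal Gordon value at t=5 with g = 0.014; discount at r = 0.102.
D_1 = 6.3118
D_2 = 7.2964
D_3 = 7.9677
D_4 = 8.7007
D_5 = 9.5012
TV_5 = 9.6342/(0.102−0.014) = 109.4792
P₀ = Σ Dₜ/(1+r)ᵗ + TV_5/(1+r)^5 = 96.7986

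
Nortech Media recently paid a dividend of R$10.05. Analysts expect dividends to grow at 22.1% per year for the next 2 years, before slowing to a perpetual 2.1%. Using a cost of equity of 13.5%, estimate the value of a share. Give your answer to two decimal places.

Two-stage DDM. Project D₁…D_2 at 0.221, terminal growth 0.021, discount at r = 0.135.
D_1 = 12.2711
D_2 = 14.9830
Terminal value at t=2: TV = D_3/(r−g) = 15.2976/(0.135−0.021) = 134.1894
P₀ = 12.2711/(1+0.135)^1 + 14.9830/(1+0.135)^2 + 134.1894/(1+0.135)^2 = 126.6083

R$126.61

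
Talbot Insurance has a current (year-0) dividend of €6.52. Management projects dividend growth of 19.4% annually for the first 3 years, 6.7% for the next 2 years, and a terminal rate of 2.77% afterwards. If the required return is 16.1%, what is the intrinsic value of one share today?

Three-stage DDM. Project D₁…D_5; terminal Gordon value at t=5 with g = 0.0277; discount at r = 0.161.
D_1 = 7.7849
D_2 = 9.2951
D_3 = 11.0984
D_4 = 11.8420
D_5 = 12.6354
TV_5 = 12.9854/(0.161−0.0277) = 97.4150
P₀ = Σ Dₜ/(1+r)ᵗ + TV_5/(1+r)^5 = 79.3820

€79.38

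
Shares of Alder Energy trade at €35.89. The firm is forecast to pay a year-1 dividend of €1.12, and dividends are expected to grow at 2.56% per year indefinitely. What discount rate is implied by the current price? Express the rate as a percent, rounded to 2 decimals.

Rearranging the constant-growth DDM: r = D₁/P₀ + g.
r = 1.1200 / 35.89 + 0.0256 = 0.03121 + 0.0256 = 0.05681

5.68%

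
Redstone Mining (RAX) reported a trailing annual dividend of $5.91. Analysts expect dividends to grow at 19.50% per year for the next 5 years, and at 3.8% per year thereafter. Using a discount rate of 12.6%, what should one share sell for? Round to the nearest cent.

$129.30

Two-stage DDM. Project D₁…D_5 at 0.195, terminal growth 0.038, discount at r = 0.126.
D_1 = 7.0625
D_2 = 8.4396
D_3 = 10.0854
D_4 = 12.0520
D_5 = 14.4021
Terminal value at t=5: TV = D_6/(r−g) = 14.9494/(0.126−0.038) = 169.8798
P₀ = 7.0625/(1+0.126)^1 + 8.4396/(1+0.126)^2 + 10.0854/(1+0.126)^3 + 12.0520/(1+0.126)^4 + 14.4021/(1+0.126)^5 + 169.8798/(1+0.126)^5 = 129.3005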